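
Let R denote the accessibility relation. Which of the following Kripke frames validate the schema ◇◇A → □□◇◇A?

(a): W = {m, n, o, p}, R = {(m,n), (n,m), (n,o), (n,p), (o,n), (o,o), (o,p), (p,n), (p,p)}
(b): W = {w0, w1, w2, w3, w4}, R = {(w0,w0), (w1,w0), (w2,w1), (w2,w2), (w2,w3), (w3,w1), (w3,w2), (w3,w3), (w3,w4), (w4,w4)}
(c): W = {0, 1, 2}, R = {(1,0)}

(c)

The schema corresponds to a generalized confluence (Geach) condition: ∀x ∀y ∀z ((xR²y ∧ xR²z) → ∃w (y = w ∧ zR²w)).
(a): fails — oR²m, oR²n but no w with m=w and nR²w.
(b): fails — w2R²w0, w2R²w4 but no w with w0=w and w4R²w.
(c): satisfies the condition.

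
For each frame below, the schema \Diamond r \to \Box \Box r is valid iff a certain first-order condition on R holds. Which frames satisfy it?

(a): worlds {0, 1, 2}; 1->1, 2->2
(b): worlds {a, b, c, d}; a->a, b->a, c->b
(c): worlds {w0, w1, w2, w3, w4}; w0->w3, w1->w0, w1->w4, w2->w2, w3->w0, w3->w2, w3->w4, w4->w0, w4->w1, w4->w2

Frame correspondent (Sahlqvist): \forall x \forall y \forall z ((xRy \wedge x R^2 z) \to \exists w (y = w \wedge z = w)) — i.e. a generalized confluence (Geach) condition.
(a): condition met.
(b): fails — cRb, cR²a but b ≠ a.
(c): fails — w0Rw3, w0R²w0 but w3 ≠ w0.

(a)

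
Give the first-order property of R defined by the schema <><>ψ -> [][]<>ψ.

forall x forall y forall z ((x R^2 y & x R^2 z) -> exists w (y = w & zRw))

This is a Sahlqvist (Geach-type) schema ◇^2□^0ψ → □^2◇^1ψ.
Minimal-valuation argument: fix x; take any y with xR^2y and any z with xR^2z. Set V(ψ) to the set of worlds R-reachable from y in exactly 0 steps. Then □^0ψ holds at y, so the antecedent holds at x; validity forces ◇^1ψ at z, giving a w with zR^1w and yR^0w.
First-order correspondent: forall x forall y forall z ((x R^2 y & x R^2 z) -> exists w (y = w & zRw)).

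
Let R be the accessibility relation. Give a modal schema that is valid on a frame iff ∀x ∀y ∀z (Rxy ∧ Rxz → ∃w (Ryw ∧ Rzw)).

A defining formula is ◇□r → □◇r (the .2 axiom).
Suppose ◇□r→□◇r is valid. Take Rxy, Rxz and set V(r)={w : Ryw}. Then □r at y so ◇□r at x, so □◇r at x, so ◇r at z, giving w with Rzw and Ryw.

◇□r → □◇r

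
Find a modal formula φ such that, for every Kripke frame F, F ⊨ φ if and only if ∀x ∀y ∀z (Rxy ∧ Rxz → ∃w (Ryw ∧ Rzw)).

◇□s → □◇s

A defining formula is ◇□s → □◇s (the .2 axiom).
Suppose ◇□s→□◇s is valid. Take Rxy, Rxz and set V(s)={w : Ryw}. Then □s at y so ◇□s at x, so □◇s at x, so ◇s at z, giving w with Rzw and Ryw.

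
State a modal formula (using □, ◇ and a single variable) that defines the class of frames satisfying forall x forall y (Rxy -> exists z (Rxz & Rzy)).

The condition is density. The C4 schema □□r → □r defines it.

□□r → □r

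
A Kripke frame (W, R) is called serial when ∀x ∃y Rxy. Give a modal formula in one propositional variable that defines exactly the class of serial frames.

□s → ◇s

A defining formula is □s → ◇s (the D axiom).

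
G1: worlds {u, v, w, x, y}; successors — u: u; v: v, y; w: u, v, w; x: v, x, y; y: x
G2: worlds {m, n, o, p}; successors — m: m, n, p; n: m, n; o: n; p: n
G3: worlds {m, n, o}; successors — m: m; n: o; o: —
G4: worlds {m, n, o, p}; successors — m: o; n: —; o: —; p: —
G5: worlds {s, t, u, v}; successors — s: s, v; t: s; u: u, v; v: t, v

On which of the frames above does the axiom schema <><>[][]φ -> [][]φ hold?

Frame correspondent (Sahlqvist): forall x forall y forall z ((x R^2 y & x R^2 z) -> exists w (y R^2 w & z = w)) — i.e. a generalized confluence (Geach) condition.
G1: fails — wR²u, wR²v but no t with uR²t and v=t.
G2: fails — mR²p, mR²p but no w with pR²w and p=w.
G3: condition met.
G4: condition met.
G5: fails — sR²t, sR²t but no w with tR²w and t=w.

G3, G4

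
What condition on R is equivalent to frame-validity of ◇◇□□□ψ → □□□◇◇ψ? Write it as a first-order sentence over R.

This is a Sahlqvist (Geach-type) schema ◇^2□^3ψ → □^3◇^2ψ.
Minimal-valuation argument: fix x; take any y with xR^2y and any z with xR^3z. Set V(ψ) to the set of worlds R-reachable from y in exactly 3 steps. Then □^3ψ holds at y, so the antecedent holds at x; validity forces ◇^2ψ at z, giving a w with zR^2w and yR^3w.
First-order correspondent: ∀x ∀y ∀z ((xR²y ∧ xR³z) → ∃w (yR³w ∧ zR²w)).

∀x ∀y ∀z ((xR²y ∧ xR³z) → ∃w (yR³w ∧ zR²w))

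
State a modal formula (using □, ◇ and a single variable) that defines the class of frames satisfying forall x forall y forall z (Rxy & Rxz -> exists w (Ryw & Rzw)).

The condition is convergence. The .2 schema ◇□s → □◇s defines it.

◇□s → □◇s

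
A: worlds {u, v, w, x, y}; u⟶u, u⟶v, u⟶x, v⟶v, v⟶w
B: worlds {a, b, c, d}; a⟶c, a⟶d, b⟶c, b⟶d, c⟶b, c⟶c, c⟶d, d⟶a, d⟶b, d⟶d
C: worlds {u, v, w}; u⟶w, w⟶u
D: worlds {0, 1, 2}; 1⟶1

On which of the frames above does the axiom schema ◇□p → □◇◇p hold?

Frame correspondent (Sahlqvist): ∀x ∀y ∀z ((xRy ∧ xRz) → ∃w (yRw ∧ zR²w)) — i.e. a generalized confluence (Geach) condition.
A: fails — uRu, uRx but no t with uRt and xR²t.
B: ✓.
C: fails — uRw, uRw but no t with wRt and wR²t.
D: ✓.

B, D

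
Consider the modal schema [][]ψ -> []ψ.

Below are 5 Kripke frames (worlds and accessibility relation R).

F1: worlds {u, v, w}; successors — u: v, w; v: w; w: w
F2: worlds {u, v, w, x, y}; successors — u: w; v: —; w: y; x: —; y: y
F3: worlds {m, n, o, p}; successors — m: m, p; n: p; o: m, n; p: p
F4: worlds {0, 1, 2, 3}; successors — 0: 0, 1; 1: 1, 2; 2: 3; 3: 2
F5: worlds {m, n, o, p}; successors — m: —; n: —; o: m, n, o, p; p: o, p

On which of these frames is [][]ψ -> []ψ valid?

F5

This is the axiom for density; its first-order frame correspondent is forall x forall y (Rxy -> exists z (Rxz & Rzy)).
F1: fails — Ruv but no z with Ruz and Rzv.
F2: fails — Ruw but no z with Ruz and Rzw.
F3: fails — Ron but no z with Roz and Rzn.
F4: fails — R32 but no z with R3z and Rz2.
F5: satisfies the condition.
Valid on: F5.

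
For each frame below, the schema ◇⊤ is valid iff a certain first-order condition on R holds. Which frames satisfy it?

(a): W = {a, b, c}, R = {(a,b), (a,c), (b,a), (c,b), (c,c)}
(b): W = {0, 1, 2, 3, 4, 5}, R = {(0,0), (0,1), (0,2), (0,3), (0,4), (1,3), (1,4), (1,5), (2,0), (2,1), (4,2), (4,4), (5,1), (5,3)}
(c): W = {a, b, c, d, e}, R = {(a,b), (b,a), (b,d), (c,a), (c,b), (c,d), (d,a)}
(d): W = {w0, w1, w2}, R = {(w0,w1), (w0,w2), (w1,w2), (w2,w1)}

The schema corresponds to seriality: ∀x ∃y Rxy.
(a): ✓.
(b): fails — world 3 has no successor.
(c): fails — world e has no successor.
(d): ✓.

(a), (d)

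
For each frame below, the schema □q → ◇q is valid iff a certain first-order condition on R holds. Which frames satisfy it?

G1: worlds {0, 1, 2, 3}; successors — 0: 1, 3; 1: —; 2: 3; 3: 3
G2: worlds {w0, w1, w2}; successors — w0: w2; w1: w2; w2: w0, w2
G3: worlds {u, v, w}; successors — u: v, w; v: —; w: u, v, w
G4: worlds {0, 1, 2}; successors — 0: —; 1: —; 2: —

G2

The schema corresponds to seriality: ∀x ∃y Rxy.
G1: fails — world 1 has no successor.
G2: holds.
G3: fails — world v has no successor.
G4: fails — world 0 has no successor.
Valid on: G2.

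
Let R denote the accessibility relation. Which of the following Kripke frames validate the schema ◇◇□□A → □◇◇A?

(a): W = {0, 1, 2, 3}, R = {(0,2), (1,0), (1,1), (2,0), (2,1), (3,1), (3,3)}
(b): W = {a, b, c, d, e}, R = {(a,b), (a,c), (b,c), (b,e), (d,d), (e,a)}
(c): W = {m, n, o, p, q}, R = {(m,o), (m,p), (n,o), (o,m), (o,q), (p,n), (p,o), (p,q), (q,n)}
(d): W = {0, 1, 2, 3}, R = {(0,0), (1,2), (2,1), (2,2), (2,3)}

(a)

Frame correspondent (Sahlqvist): ∀x ∀y ∀z ((xR²y ∧ xRz) → ∃w (yR²w ∧ zR²w)) — i.e. a generalized confluence (Geach) condition.
(a): satisfies the condition.
(b): fails — aR²c, aRb but no w with cR²w and bR²w.
(c): fails — mR²n, mRo but no w with nR²w and oR²w.
(d): fails — 1R²3, 1R2 but no w with 3R²w and 2R²w.
Valid on: (a).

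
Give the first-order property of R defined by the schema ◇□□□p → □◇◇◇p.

This is a Sahlqvist (Geach-type) schema ◇^1□^3p → □^1◇^3p.
Minimal-valuation argument: fix x; take any y with xR^1y and any z with xR^1z. Set V(p) to the set of worlds R-reachable from y in exactly 3 steps. Then □^3p holds at y, so the antecedent holds at x; validity forces ◇^3p at z, giving a w with zR^3w and yR^3w.
First-order correspondent: ∀x ∀y ∀z ((xRy ∧ xRz) → ∃w (yR³w ∧ zR³w)).

∀x ∀y ∀z ((xRy ∧ xRz) → ∃w (yR³w ∧ zR³w))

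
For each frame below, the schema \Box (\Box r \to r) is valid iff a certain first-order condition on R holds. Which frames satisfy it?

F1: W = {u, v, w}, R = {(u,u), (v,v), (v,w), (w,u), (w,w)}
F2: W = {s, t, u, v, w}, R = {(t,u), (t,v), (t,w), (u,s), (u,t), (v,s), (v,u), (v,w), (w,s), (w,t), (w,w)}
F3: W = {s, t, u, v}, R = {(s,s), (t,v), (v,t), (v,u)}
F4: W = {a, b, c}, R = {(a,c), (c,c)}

Frame correspondent (Sahlqvist): \forall x \forall y (Rxy \to Ryy) — i.e. shift-reflexivity.
F1: satisfies the condition.
F2: fails — Rwt but not Rtt.
F3: fails — Rvt but not Rtt.
F4: satisfies the condition.
Valid on: F1, F4.

F1, F4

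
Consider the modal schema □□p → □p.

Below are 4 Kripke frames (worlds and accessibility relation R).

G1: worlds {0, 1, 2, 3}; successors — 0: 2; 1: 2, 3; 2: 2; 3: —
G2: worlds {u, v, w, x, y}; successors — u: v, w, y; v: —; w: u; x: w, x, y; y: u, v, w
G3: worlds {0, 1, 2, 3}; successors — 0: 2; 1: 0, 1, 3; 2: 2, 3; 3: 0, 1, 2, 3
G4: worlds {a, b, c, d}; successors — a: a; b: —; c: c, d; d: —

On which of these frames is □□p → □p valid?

The schema corresponds to density: ∀x ∀y (Rxy → ∃z (Rxz ∧ Rzy)).
G1: fails — R13 but no z with R1z and Rz3.
G2: fails — Rwu but no z with Rwz and Rzu.
G3: holds.
G4: holds.
Valid on: G3, G4.

G3, G4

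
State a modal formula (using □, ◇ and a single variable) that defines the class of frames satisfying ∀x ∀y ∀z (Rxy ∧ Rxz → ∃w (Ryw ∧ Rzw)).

◇□s → □◇s

The condition is convergence. The .2 schema ◇□s → □◇s defines it.
Suppose ◇□s→□◇s is valid. Take Rxy, Rxz and set V(s)={w : Ryw}. Then □s at y so ◇□s at x, so □◇s at x, so ◇s at z, giving w with Rzw and Ryw.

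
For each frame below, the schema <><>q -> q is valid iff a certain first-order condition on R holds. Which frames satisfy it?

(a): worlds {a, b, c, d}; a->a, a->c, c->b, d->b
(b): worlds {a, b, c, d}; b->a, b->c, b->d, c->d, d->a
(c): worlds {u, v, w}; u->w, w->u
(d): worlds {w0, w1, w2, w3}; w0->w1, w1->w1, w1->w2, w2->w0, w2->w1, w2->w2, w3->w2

(c)

Frame correspondent (Sahlqvist): forall x forall y (x R^2 y -> exists w (y = w & x = w)) — i.e. a generalized confluence (Geach) condition.
(a): fails — aR²b but b ≠ a.
(b): fails — bR²a but a ≠ b.
(c): holds.
(d): fails — w0R²w1 but w1 ≠ w0.
Valid on: (c).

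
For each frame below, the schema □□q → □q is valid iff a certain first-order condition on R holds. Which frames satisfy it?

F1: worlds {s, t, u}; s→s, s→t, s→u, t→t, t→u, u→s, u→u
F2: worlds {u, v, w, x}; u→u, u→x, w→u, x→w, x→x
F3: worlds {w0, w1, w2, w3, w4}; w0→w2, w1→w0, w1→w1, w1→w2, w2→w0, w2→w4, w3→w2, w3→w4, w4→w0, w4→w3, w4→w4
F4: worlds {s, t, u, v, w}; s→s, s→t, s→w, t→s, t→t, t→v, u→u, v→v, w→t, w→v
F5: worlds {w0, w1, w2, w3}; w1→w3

F1, F2, F4

The schema corresponds to density: ∀x ∀y (Rxy → ∃z (Rxz ∧ Rzy)).
F1: holds.
F2: holds.
F3: fails — Rw3w2 but no z with Rw3z and Rzw2.
F4: holds.
F5: fails — Rw1w3 but no z with Rw1z and Rzw3.
Valid on: F1, F2, F4.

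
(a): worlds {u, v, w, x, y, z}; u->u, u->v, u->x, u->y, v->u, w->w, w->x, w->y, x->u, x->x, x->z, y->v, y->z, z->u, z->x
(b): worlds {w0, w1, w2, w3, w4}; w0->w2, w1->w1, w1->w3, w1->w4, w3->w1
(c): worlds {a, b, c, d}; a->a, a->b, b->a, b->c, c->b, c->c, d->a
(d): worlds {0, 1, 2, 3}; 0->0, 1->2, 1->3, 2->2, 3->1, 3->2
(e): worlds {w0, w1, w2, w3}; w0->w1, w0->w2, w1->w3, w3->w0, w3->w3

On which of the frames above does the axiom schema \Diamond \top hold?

The schema corresponds to seriality: \forall x \exists y Rxy.
(a): ✓.
(b): fails — world w2 has no successor.
(c): ✓.
(d): ✓.
(e): fails — world w2 has no successor.

(a), (c), (d)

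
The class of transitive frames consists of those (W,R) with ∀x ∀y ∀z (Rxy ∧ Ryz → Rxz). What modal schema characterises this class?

This is transitivity; the standard corresponding axiom is 4: □r → □□r.
Suppose □r→□□r is valid. Take Rxy, Ryz and set V(r)={w : Rxw}. Then □r at x, so □□r at x, so □r at y, so r at z, i.e. Rxz.

□r → □□r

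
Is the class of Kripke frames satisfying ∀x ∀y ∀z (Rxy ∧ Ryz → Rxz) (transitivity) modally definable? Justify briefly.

Yes, by □r → □□r

This is a Sahlqvist condition; the 4 axiom □r → □□r defines it.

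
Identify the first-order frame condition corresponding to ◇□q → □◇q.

Suppose ◇□q→□◇q is valid. Take Rxy, Rxz and set V(q)={w : Ryw}. Then □q at y so ◇□q at x, so □◇q at x, so ◇q at z, giving w with Rzw and Ryw.

convergence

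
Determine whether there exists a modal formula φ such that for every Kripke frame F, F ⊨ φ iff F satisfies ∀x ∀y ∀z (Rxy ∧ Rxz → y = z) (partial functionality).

The condition is partial functionality. A defining modal formula is ◇p → □p.
Suppose ◇p→□p is valid. Take Rxy, Rxz and set V(p)={y}. Then ◇p at x, so □p at x, so p at z, i.e. z=y.

Yes, by ◇p → □p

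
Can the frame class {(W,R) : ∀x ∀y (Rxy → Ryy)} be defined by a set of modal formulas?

The condition is shift-reflexivity. A defining modal formula is □(□q → q).
Suppose □(□q→q) is valid. Take Rxy and set V(q)={w : Ryw}. Then at y, □q holds; since □(□q→q) at x, □q→q at y, so q at y, i.e. Ryy.

Yes — defined by □(□q → q)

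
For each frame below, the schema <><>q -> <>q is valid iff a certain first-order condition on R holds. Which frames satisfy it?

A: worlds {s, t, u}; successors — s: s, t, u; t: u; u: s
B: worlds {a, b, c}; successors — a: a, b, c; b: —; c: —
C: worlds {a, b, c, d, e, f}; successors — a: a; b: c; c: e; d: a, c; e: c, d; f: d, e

The schema corresponds to a generalized confluence (Geach) condition: forall x forall y (x R^2 y -> exists w (y = w & xRw)).
A: fails — tR²s but no w with s=w and tRw.
B: ✓.
C: fails — bR²e but no w with e=w and bRw.

B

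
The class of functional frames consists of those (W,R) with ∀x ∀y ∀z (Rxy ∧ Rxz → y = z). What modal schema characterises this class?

◇p → □p

This is partial functionality; the standard corresponding axiom is CD: ◇p → □p.
Suppose ◇p→□p is valid. Take Rxy, Rxz and set V(p)={y}. Then ◇p at x, so □p at x, so p at z, i.e. z=y.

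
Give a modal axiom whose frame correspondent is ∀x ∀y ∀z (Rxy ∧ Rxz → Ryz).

◇ψ → □◇ψ

The condition is the Euclidean property. The 5 schema ◇ψ → □◇ψ defines it.
Suppose ◇ψ→□◇ψ is valid. Take Rxy, Rxz and set V(ψ)={y}. Then ◇ψ at x, so □◇ψ at x, so ◇ψ at z, so some w with Rzw has ψ; w=y, i.e. Rzy. By symmetry of the argument, Ryz.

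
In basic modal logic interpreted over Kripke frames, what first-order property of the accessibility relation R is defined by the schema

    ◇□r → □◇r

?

Suppose ◇□r→□◇r is valid. Take Rxy, Rxz and set V(r)={w : Ryw}. Then □r at y so ◇□r at x, so □◇r at x, so ◇r at z, giving w with Rzw and Ryw.
The converse is a direct semantic check.
So the correspondent is convergence.

convergence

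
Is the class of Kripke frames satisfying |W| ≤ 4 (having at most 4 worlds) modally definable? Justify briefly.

Not definable by any modal formula

Any modally definable frame class is closed under disjoint unions.
Any modal formula valid on each of 5 disjoint one-world frames is valid on their disjoint union (validity is preserved under disjoint unions). Each one-world frame has |W|=1≤4, but the union has |W|=5.
So the class is not modally definable.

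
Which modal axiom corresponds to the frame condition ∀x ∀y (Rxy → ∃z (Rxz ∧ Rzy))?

□□q → □q

This is density; the standard corresponding axiom is C4: □□q → □q.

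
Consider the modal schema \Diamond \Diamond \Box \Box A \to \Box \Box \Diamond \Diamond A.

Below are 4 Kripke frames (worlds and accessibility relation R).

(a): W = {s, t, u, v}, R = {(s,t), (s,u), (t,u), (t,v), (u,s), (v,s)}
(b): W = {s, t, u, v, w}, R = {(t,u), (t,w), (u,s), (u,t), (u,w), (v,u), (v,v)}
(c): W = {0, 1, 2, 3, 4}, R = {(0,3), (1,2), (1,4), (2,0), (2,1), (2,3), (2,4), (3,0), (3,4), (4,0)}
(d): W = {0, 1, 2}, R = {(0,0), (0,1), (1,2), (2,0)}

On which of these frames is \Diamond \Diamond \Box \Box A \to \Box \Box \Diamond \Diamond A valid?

(d)

This is the axiom for a generalized confluence (Geach) condition; its first-order frame correspondent is \forall x \forall y \forall z ((x R^2 y \wedge x R^2 z) \to \exists w (y R^2 w \wedge z R^2 w)).
(a): fails — uR²t, uR²u but no w with tR²w and uR²w.
(b): fails — tR²s, tR²s but no w* with sR²w* and sR²w*.
(c): fails — 0R²0, 0R²4 but no w with 0R²w and 4R²w.
(d): condition met.
Valid on: (d).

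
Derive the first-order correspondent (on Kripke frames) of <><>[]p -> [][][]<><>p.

This is a Sahlqvist (Geach-type) schema ◇^2□^1p → □^3◇^2p.
Minimal-valuation argument: fix x; take any y with xR^2y and any z with xR^3z. Set V(p) to the set of worlds R-reachable from y in exactly 1 step. Then □^1p holds at y, so the antecedent holds at x; validity forces ◇^2p at z, giving a w with zR^2w and yR^1w.
First-order correspondent: forall x forall y forall z ((x R^2 y & x R^3 z) -> exists w (yRw & z R^2 w)).

forall x forall y forall z ((x R^2 y & x R^3 z) -> exists w (yRw & z R^2 w))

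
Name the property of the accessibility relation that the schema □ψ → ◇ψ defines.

Suppose □ψ→◇ψ is valid. At any x set V(ψ)=W. Then □ψ at x, so ◇ψ at x, so x has a successor.

seriality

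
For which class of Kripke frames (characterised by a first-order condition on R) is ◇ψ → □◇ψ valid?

the Euclidean property

Suppose ◇ψ→□◇ψ is valid. Take Rxy, Rxz and set V(ψ)={y}. Then ◇ψ at x, so □◇ψ at x, so ◇ψ at z, so some w with Rzw has ψ; w=y, i.e. Rzy. By symmetry of the argument, Ryz.
Conversely, on a frame with the Euclidean property the schema holds at every world under every valuation.
Frame condition: ∀x ∀y ∀z (Rxy ∧ Rxz → Ryz).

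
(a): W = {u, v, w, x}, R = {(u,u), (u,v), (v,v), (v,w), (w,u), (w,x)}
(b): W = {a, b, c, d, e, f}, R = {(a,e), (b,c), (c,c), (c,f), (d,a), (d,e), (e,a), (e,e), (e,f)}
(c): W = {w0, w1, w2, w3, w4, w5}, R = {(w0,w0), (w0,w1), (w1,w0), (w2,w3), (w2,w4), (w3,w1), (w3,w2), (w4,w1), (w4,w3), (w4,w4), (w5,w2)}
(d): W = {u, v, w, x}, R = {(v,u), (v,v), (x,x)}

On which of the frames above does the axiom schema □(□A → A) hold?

Frame correspondent (Sahlqvist): ∀x ∀y (Rxy → Ryy) — i.e. shift-reflexivity.
(a): fails — Rwx but not Rxx.
(b): fails — Rcf but not Rff.
(c): fails — Rw5w2 but not Rw2w2.
(d): fails — Rvu but not Ruu.

none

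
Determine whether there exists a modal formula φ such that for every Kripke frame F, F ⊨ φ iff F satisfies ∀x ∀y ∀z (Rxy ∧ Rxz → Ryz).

Yes, by ◇r → □◇r

This is a Sahlqvist condition; the 5 axiom ◇r → □◇r defines it.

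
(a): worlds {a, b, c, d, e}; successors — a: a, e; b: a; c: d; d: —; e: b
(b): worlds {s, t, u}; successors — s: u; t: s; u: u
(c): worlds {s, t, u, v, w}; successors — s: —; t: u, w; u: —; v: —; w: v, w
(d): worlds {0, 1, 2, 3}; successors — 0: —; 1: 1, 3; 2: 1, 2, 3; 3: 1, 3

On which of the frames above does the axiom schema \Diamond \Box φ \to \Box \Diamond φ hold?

(b), (d)

This is the axiom for convergence; its first-order frame correspondent is \forall x \forall y \forall z (Rxy \wedge Rxz \to \exists w (Ryw \wedge Rzw)).
(a): fails — Rae and Raa but e and a have no common successor.
(b): holds.
(c): fails — Rtu and Rtu but u and u have no common successor.
(d): holds.
Valid on: (b), (d).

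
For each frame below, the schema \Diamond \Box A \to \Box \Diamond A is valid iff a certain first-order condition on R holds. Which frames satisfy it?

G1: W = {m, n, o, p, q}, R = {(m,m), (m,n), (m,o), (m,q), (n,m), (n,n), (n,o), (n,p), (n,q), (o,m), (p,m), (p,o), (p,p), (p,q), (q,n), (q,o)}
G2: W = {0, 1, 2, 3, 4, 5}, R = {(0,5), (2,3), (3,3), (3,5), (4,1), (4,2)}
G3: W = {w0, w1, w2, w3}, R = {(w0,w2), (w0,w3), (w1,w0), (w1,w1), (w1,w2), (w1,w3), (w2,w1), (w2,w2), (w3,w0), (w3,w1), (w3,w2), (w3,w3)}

The schema corresponds to convergence: \forall x \forall y \forall z (Rxy \wedge Rxz \to \exists w (Ryw \wedge Rzw)).
G1: fails — Rmo and Rmq but o and q have no common successor.
G2: fails — R05 and R05 but 5 and 5 have no common successor.
G3: condition met.
Valid on: G3.

G3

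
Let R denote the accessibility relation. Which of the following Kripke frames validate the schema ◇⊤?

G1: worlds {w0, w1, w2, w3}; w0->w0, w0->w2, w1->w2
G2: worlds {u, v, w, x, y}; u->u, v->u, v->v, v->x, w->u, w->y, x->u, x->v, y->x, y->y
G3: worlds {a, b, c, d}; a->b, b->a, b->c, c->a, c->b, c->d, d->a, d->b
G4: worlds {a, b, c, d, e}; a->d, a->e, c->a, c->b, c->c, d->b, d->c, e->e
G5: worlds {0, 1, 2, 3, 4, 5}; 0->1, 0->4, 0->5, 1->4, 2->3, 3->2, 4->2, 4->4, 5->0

G2, G3, G5

The schema corresponds to seriality: ∀x ∃y Rxy.
G1: fails — world w2 has no successor.
G2: satisfies the condition.
G3: satisfies the condition.
G4: fails — world b has no successor.
G5: satisfies the condition.
Valid on: G2, G3, G5.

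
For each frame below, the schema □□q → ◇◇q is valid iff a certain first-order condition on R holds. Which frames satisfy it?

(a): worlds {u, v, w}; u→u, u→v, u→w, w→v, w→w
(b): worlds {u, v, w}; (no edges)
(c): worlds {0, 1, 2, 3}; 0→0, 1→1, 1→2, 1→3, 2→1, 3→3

This is the axiom for a generalized confluence (Geach) condition; its first-order frame correspondent is ∀x ∃w (xR²w ∧ xR²w).
(a): fails — at v but no t with vR²t and vR²t.
(b): fails — at u but no t with uR²t and uR²t.
(c): satisfies the condition.
Valid on: (c).

(c)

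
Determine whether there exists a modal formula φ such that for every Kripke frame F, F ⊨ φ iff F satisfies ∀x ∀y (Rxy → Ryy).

Yes, by □(□p → p)

The condition is shift-reflexivity. A defining modal formula is □(□p → p).
Suppose □(□p→p) is valid. Take Rxy and set V(p)={w : Ryw}. Then at y, □p holds; since □(□p→p) at x, □p→p at y, so p at y, i.e. Ryy.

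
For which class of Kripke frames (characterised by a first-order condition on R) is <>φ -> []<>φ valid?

Suppose ◇φ→□◇φ is valid. Take Rxy, Rxz and set V(φ)={y}. Then ◇φ at x, so □◇φ at x, so ◇φ at z, so some w with Rzw has φ; w=y, i.e. Rzy. By symmetry of the argument, Ryz.

the Euclidean property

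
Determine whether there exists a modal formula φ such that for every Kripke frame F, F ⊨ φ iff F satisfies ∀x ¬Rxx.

Not modally definable

Modal frame validity is preserved under surjective bounded morphisms.
The 3-cycle (worlds s,t,u with s→t→u→s) is irreflexive, and the map sending every world to a single reflexive point • is a surjective bounded morphism (forth: every edge maps to (•,•); back: every world has a successor). So any modal formula valid on the 3-cycle is also valid on the reflexive point, which is not irreflexive.
So the class is not modally definable.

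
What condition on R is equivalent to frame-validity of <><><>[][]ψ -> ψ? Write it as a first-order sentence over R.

This is a Sahlqvist (Geach-type) schema ◇^3□^2ψ → □^0◇^0ψ.
First-order correspondent: forall x forall y (x R^3 y -> exists w (y R^2 w & x = w)).

forall x forall y (x R^3 y -> exists w (y R^2 w & x = w))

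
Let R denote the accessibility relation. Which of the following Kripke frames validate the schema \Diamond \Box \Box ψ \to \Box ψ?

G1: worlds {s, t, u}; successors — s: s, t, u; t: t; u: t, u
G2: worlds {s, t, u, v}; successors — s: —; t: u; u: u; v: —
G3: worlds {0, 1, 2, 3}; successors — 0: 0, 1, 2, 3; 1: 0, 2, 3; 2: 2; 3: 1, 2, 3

The schema corresponds to a generalized confluence (Geach) condition: \forall x \forall y \forall z ((xRy \wedge xRz) \to \exists w (y R^2 w \wedge z = w)).
G1: fails — sRt, sRs but no w with tR²w and s=w.
G2: holds.
G3: fails — 0R2, 0R0 but no w with 2R²w and 0=w.
Valid on: G2.

G2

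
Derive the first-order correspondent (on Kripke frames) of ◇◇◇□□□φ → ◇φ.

∀x ∀y (xR³y → ∃w (yR³w ∧ xRw))

This is a Sahlqvist (Geach-type) schema ◇^3□^3φ → □^0◇^1φ.
Minimal-valuation argument: fix x; take any y with xR^3y and any z with xR^0z. Set V(φ) to the set of worlds R-reachable from y in exactly 3 steps. Then □^3φ holds at y, so the antecedent holds at x; validity forces ◇^1φ at z, giving a w with zR^1w and yR^3w.
First-order correspondent: ∀x ∀y (xR³y → ∃w (yR³w ∧ xRw)).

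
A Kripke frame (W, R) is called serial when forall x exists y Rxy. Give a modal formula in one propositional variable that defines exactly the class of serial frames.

□r → ◇r

This is seriality; the standard corresponding axiom is D: □r → ◇r.
Suppose □r→◇r is valid. At any x set V(r)=W. Then □r at x, so ◇r at x, so x has a successor.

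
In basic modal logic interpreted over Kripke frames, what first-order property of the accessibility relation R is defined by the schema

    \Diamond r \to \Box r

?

Suppose ◇r→□r is valid. Take Rxy, Rxz and set V(r)={y}. Then ◇r at x, so □r at x, so r at z, i.e. z=y.

Partial functionality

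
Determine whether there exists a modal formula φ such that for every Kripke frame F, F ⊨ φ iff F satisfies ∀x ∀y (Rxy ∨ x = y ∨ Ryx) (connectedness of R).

No

If a class were modally definable it would be closed under disjoint unions (Goldblatt–Thomason).
Take 2 disjoint single-world reflexive frames: each is trivially connected, but their disjoint union has 2 worlds with no edge between distinct components, so it is not connected.
So the class is not modally definable.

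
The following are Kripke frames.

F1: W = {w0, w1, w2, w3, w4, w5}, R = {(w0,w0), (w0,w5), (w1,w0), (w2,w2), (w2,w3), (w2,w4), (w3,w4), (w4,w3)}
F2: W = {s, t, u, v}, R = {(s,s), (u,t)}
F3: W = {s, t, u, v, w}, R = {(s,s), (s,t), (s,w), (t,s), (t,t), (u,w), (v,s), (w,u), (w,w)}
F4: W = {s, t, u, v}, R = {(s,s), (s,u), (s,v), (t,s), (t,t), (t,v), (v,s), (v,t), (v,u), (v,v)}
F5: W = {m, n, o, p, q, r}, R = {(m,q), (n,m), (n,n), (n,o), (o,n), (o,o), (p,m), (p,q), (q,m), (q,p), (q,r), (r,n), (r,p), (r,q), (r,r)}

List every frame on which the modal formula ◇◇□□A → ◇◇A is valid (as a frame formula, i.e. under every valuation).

F2, F3, F5

The schema corresponds to a generalized confluence (Geach) condition: ∀x ∀y (xR²y → ∃w (yR²w ∧ xR²w)).
F1: fails — w0R²w5 but no w with w5R²w and w0R²w.
F2: satisfies the condition.
F3: satisfies the condition.
F4: fails — sR²u but no w with uR²w and sR²w.
F5: satisfies the condition.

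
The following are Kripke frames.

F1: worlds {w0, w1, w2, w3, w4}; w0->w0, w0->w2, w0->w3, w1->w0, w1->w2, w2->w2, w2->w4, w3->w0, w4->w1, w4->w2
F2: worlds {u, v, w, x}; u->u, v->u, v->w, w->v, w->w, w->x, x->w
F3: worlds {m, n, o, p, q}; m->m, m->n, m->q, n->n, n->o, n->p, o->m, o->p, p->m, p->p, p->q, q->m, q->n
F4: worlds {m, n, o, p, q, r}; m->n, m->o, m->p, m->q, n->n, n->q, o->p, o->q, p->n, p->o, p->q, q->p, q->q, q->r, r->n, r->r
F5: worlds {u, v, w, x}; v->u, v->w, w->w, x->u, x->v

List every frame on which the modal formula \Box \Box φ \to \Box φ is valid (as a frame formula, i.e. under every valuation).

This is the axiom for density; its first-order frame correspondent is \forall x \forall y (Rxy \to \exists z (Rxz \wedge Rzy)).
F1: fails — Rw4w1 but no z with Rw4z and Rzw1.
F2: ✓.
F3: ✓.
F4: fails — Rpo but no z with Rpz and Rzo.
F5: fails — Rvu but no z with Rvz and Rzu.

F2, F3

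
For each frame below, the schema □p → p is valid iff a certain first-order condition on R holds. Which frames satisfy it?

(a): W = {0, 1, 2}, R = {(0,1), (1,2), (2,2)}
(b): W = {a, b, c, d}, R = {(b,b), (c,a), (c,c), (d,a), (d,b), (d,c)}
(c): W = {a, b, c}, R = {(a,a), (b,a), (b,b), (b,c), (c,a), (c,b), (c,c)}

(c)

The schema corresponds to reflexivity: ∀x Rxx.
(a): fails — world 0 does not see itself.
(b): fails — world a does not see itself.
(c): ✓.
Valid on: (c).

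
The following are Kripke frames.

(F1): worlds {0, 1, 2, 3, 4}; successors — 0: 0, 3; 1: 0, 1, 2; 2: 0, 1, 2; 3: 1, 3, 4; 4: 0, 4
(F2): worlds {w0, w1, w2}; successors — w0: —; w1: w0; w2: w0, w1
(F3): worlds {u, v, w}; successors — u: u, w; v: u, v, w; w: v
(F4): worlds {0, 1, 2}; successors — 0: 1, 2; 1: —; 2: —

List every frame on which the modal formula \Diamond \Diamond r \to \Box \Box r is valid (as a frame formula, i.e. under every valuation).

(F2), (F4)

This is the axiom for a generalized confluence (Geach) condition; its first-order frame correspondent is \forall x \forall y \forall z ((x R^2 y \wedge x R^2 z) \to \exists w (y = w \wedge z = w)).
(F1): fails — 0R²0, 0R²1 but 0 ≠ 1.
(F2): ✓.
(F3): fails — uR²u, uR²v but u ≠ v.
(F4): ✓.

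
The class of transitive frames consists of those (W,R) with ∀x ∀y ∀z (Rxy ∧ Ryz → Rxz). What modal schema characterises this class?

This is transitivity; the standard corresponding axiom is 4: □r → □□r.
Suppose □r→□□r is valid. Take Rxy, Ryz and set V(r)={w : Rxw}. Then □r at x, so □□r at x, so □r at y, so r at z, i.e. Rxz.

□r → □□r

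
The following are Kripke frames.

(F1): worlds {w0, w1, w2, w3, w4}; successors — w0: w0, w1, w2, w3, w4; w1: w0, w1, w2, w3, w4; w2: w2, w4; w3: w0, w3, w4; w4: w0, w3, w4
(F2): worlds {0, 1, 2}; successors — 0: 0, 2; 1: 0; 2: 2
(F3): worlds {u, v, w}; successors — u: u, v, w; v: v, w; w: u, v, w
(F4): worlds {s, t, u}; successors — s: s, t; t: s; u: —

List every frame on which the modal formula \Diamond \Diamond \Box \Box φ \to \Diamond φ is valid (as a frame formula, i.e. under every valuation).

Frame correspondent (Sahlqvist): \forall x \forall y (x R^2 y \to \exists w (y R^2 w \wedge xRw)) — i.e. a generalized confluence (Geach) condition.
(F1): condition met.
(F2): fails — 1R²2 but no w with 2R²w and 1Rw.
(F3): condition met.
(F4): condition met.

(F1), (F3), (F4)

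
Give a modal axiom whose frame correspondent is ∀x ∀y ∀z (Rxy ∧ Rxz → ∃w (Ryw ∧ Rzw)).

◇□p → □◇p

A defining formula is ◇□p → □◇p (the .2 axiom).
Suppose ◇□p→□◇p is valid. Take Rxy, Rxz and set V(p)={w : Ryw}. Then □p at y so ◇□p at x, so □◇p at x, so ◇p at z, giving w with Rzw and Ryw.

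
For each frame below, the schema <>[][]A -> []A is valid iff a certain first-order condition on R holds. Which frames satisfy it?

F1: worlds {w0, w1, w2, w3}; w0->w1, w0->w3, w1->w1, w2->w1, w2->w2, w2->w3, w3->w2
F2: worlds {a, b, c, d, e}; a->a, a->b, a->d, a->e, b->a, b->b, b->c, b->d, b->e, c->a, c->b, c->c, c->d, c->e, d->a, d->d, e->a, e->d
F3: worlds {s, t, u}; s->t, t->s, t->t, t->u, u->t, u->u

F3

The schema corresponds to a generalized confluence (Geach) condition: forall x forall y forall z ((xRy & xRz) -> exists w (y R^2 w & z = w)).
F1: fails — w0Rw1, w0Rw3 but no w with w1R²w and w3=w.
F2: fails — bRd, bRc but no w with dR²w and c=w.
F3: ✓.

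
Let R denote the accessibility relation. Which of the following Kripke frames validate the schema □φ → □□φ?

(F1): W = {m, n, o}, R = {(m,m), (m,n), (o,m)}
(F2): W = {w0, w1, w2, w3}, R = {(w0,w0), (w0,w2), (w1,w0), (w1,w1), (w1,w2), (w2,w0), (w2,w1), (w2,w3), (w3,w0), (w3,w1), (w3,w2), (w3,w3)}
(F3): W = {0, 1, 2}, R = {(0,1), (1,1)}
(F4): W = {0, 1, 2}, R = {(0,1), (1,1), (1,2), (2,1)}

(F3)

The schema corresponds to transitivity: ∀x ∀y ∀z (Rxy ∧ Ryz → Rxz).
(F1): fails — Rom and Rmn but not Ron.
(F2): fails — Rw1w2 and Rw2w3 but not Rw1w3.
(F3): satisfies the condition.
(F4): fails — R01 and R12 but not R02.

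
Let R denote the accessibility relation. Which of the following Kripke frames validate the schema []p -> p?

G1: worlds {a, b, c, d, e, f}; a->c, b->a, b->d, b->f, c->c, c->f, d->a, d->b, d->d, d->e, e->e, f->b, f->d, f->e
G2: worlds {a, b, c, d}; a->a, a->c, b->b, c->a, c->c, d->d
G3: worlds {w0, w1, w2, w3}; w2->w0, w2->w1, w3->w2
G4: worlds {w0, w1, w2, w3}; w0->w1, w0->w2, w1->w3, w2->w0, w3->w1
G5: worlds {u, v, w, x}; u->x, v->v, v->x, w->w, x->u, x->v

Frame correspondent (Sahlqvist): forall x Rxx — i.e. reflexivity.
G1: fails — world a does not see itself.
G2: satisfies the condition.
G3: fails — world w0 does not see itself.
G4: fails — world w0 does not see itself.
G5: fails — world u does not see itself.

G2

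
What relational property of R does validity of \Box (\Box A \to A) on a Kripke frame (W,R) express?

shift-reflexivity

Suppose □(□A→A) is valid. Take Rxy and set V(A)={w : Ryw}. Then at y, □A holds; since □(□A→A) at x, □A→A at y, so A at y, i.e. Ryy.
Conversely, any frame satisfying \forall x \forall y (Rxy \to Ryy) validates the schema.
Frame condition: \forall x \forall y (Rxy \to Ryy).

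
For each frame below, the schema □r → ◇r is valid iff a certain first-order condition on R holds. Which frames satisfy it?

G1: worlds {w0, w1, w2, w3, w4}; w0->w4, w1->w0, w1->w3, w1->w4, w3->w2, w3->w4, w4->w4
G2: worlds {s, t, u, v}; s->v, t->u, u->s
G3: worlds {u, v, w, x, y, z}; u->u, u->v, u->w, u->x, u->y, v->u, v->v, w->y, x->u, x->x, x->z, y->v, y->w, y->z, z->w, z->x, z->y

G3

Frame correspondent (Sahlqvist): ∀x ∃y Rxy — i.e. seriality.
G1: fails — world w2 has no successor.
G2: fails — world v has no successor.
G3: ✓.
Valid on: G3.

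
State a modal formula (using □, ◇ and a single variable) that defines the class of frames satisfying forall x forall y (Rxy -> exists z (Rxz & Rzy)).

□□p → □p

The condition is density. The C4 schema □□p → □p defines it.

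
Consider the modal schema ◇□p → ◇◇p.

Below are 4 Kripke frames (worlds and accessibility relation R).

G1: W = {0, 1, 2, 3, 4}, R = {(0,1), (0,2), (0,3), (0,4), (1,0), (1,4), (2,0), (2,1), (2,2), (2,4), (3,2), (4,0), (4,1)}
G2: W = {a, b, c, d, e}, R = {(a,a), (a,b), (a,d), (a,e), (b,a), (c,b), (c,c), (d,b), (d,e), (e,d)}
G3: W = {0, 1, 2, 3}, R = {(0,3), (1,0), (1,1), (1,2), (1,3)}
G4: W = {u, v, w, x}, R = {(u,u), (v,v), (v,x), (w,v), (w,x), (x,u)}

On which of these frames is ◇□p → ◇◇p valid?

The schema corresponds to a generalized confluence (Geach) condition: ∀x ∀y (xRy → ∃w (yRw ∧ xR²w)).
G1: satisfies the condition.
G2: satisfies the condition.
G3: fails — 0R3 but no w with 3Rw and 0R²w.
G4: satisfies the condition.

G1, G2, G4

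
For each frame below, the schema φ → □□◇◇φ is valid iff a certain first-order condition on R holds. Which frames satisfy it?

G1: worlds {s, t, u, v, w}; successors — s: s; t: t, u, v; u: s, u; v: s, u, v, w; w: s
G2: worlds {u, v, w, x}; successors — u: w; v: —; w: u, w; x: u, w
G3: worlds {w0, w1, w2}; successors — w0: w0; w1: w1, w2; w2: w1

G3

The schema corresponds to a generalized confluence (Geach) condition: ∀x ∀z (xR²z → ∃w (x = w ∧ zR²w)).
G1: fails — tR²s but no w* with t=w* and sR²w*.
G2: fails — xR²u but no t with x=t and uR²t.
G3: holds.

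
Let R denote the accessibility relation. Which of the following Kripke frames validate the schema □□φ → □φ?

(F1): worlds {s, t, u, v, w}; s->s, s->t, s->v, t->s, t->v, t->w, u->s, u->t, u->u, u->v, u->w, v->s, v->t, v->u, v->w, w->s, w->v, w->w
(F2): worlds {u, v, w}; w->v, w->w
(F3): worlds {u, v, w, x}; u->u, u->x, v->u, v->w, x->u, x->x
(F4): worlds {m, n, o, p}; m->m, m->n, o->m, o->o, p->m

(F1), (F2), (F4)

Frame correspondent (Sahlqvist): ∀x ∀y (Rxy → ∃z (Rxz ∧ Rzy)) — i.e. density.
(F1): ✓.
(F2): ✓.
(F3): fails — Rvw but no z with Rvz and Rzw.
(F4): ✓.
Valid on: (F1), (F2), (F4).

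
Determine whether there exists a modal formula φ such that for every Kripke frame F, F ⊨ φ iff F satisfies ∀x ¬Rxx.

Modal frame validity is preserved under surjective bounded morphisms.
The 3-cycle (worlds a,b,c with a→b→c→a) is irreflexive, and the map sending every world to a single reflexive point • is a surjective bounded morphism (forth: every edge maps to (•,•); back: every world has a successor). So any modal formula valid on the 3-cycle is also valid on the reflexive point, which is not irreflexive.
Hence irreflexivity is not modally definable.

No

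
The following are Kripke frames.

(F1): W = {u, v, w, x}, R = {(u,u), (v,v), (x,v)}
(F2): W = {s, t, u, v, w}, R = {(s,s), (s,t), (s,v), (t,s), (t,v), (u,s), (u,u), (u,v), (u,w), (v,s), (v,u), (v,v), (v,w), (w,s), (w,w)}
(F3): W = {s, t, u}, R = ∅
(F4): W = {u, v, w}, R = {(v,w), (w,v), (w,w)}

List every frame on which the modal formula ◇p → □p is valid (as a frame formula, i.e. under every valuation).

(F1), (F3)

Frame correspondent (Sahlqvist): ∀x ∀y ∀z (Rxy ∧ Rxz → y = z) — i.e. partial functionality.
(F1): holds.
(F2): fails — s sees both s and t.
(F3): holds.
(F4): fails — w sees both v and w.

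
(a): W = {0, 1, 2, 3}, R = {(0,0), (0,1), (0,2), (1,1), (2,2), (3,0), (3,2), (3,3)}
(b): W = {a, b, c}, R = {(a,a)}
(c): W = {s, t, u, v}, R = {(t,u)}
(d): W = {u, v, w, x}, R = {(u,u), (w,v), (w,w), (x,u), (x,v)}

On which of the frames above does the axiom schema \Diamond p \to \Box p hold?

(b), (c)

The schema corresponds to partial functionality: \forall x \forall y \forall z (Rxy \wedge Rxz \to y = z).
(a): fails — 0 sees both 0 and 1.
(b): ✓.
(c): ✓.
(d): fails — w sees both v and w.
Valid on: (b), (c).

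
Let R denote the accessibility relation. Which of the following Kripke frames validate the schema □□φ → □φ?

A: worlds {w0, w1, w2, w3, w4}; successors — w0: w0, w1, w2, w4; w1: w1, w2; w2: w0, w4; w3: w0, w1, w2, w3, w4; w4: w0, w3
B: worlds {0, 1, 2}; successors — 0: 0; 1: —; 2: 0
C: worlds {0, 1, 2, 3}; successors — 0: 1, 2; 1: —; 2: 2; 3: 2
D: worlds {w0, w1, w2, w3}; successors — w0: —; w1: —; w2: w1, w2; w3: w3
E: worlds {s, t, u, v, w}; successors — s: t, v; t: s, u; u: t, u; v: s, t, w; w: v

Frame correspondent (Sahlqvist): ∀x ∀y (Rxy → ∃z (Rxz ∧ Rzy)) — i.e. density.
A: ✓.
B: ✓.
C: fails — R01 but no z with R0z and Rz1.
D: ✓.
E: fails — Rvw but no z with Rvz and Rzw.

A, B, D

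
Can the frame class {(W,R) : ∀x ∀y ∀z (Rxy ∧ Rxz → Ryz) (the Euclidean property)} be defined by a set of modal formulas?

Yes — defined by ◇r → □◇r

This is a Sahlqvist condition; the 5 axiom ◇r → □◇r defines it.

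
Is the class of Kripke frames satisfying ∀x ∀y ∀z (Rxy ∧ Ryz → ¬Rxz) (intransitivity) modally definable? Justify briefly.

Any modally definable frame class is closed under surjective bounded morphisms.
The 7-cycle (worlds a,b,c,d,e,f,g with a→b→c→d→e→f→g→a) is intransitive. Mapping every world to a single reflexive point • is a surjective bounded morphism; the reflexive point is not intransitive (R••∧R•• but R••).
Hence intransitivity is not modally definable.

No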